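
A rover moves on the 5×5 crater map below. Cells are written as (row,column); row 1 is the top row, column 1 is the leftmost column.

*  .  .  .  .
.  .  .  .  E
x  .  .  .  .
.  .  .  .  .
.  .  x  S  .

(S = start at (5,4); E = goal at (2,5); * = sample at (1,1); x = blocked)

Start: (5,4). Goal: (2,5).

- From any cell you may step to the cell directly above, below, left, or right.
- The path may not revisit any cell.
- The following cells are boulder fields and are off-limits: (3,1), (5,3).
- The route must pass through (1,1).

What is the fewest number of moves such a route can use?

Any route passes through (1,1) somewhere between (5,4) and (2,5). Summing Manhattan distances along the two legs ((5,4) → (1,1) → (2,5)) gives a lower bound of 7 + 5 = 12 moves.
A route of 12 moves achieves this: (5,4) → (4,4) → (3,4) → (2,4) → (2,3) → (2,2) → (2,1) → (1,1) → (1,2) → (1,3) → (1,4) → (1,5) → (2,5).
Since 12 matches the lower bound, it is optimal.

12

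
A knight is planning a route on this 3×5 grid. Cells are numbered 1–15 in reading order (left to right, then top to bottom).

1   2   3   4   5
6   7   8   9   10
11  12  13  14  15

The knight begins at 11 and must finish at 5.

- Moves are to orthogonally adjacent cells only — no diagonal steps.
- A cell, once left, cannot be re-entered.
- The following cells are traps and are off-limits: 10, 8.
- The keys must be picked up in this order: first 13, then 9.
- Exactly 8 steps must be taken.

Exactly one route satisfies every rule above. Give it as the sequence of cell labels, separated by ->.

11 -> 6 -> 7 -> 12 -> 13 -> 14 -> 9 -> 4 -> 5

The waypoints must appear in the order 13, 9, with no cell reused.
Route from 11: up 1 to 6, right 1 to 7, down 1 to 12, right 2 to 14, up 2 to 4, right 1 to 5 — 8 moves in all.
Check: order respected (13 at step 4, 9 at step 6); 8 moves as required.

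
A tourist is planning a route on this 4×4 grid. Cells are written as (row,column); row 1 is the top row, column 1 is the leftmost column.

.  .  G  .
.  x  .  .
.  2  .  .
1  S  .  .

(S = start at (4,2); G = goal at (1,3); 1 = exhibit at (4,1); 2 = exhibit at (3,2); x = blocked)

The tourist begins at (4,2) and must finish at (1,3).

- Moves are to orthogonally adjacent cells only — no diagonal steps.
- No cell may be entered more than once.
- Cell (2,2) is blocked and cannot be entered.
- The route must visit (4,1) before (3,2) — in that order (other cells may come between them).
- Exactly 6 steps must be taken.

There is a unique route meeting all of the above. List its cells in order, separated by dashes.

The waypoints must appear in the order (4,1), (3,2), with no cell reused.
Route from (4,2): left 1 to (4,1), up 1 to (3,1), right 2 to (3,3), up 2 to (1,3) — 6 moves in all.
Check: order respected (1 at step 1, 2 at step 3); 6 moves as required.

(4,2) - (4,1) - (3,1) - (3,2) - (3,3) - (2,3) - (1,3)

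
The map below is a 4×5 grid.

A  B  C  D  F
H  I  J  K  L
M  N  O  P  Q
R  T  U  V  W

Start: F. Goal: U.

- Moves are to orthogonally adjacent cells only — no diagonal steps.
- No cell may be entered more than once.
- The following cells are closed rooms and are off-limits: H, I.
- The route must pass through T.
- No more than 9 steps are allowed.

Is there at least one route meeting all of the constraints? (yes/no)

One route that works: F → L → Q → P → O → N → T → U.

yes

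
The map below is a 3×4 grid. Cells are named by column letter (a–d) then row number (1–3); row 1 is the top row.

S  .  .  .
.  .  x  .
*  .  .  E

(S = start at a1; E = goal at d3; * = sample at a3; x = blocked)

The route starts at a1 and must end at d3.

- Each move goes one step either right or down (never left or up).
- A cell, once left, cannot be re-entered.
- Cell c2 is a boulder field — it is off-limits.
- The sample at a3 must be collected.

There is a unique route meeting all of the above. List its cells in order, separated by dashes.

Moves only go right or down, so the column and row indices never decrease.
Route from a1: 2× down (reaching a3), 3× right (reaching d3) — 5 moves in all.
Check: all required cells visited.

a1 - a2 - a3 - b3 - c3 - d3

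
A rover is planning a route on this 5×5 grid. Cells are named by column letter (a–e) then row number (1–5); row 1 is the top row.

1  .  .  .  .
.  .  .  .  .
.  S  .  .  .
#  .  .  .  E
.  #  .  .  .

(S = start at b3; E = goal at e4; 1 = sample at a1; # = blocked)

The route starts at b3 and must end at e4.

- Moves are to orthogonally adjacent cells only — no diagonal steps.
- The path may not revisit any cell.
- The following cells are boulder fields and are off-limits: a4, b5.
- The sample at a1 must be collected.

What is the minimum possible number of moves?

10

Any route passes through a1 somewhere between b3 and e4. Summing Manhattan distances along the two legs (b3 → a1 → e4) gives a lower bound of 3 + 7 = 10 moves.
A route of 10 moves achieves this: b3 → b2 → a2 → a1 → b1 → c1 → c2 → c3 → c4 → d4 → e4.
Since 10 matches the lower bound, it is optimal.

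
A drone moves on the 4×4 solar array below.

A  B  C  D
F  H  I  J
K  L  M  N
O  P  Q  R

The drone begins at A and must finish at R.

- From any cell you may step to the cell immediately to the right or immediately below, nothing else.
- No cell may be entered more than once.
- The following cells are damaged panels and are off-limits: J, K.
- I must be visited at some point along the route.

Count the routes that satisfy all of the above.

A right/down-only route from A to R makes exactly 3 down-moves and 3 right-moves in some order.
With no other constraints that would be C(6,3) = 20 routes.
Split at I and multiply the segment counts (each segment already excludes blocked cells): A→I: 3; I→R: 2; product = 6.
That gives 6 routes.

6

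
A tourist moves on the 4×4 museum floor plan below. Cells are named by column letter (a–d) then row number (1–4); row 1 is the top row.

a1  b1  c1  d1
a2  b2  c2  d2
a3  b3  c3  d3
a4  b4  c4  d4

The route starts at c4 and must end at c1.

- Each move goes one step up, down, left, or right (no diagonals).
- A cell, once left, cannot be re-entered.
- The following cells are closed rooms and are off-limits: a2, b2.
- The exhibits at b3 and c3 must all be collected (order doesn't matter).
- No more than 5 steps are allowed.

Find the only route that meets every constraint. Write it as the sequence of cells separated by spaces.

The budget equals the shortest possible length, so every move has to be on a shortest route through the required cells.
Route from c4: left to b4, up to b3, right to c3, 2× up (reaching c1) — 5 moves in all.
Check: all required cells visited; 5 ≤ 5 moves.

c4 b4 b3 c3 c2 c1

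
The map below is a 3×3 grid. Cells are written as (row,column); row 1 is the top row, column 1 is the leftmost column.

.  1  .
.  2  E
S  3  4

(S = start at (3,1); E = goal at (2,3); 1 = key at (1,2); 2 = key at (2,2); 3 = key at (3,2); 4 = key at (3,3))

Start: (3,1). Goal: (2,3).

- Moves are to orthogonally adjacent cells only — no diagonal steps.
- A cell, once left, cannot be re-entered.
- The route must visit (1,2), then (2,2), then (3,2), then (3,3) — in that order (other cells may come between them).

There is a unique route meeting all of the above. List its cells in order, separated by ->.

The waypoints must appear in the order (1,2), (2,2), (3,2), (3,3), with no cell reused.
Route from (3,1): 2× up (reaching (1,1)), right to (1,2), 2× down (reaching (3,2)), right to (3,3), up to (2,3) — 7 moves in all.
Check: order respected (1 at step 3, 2 at step 4, 3 at step 5, 4 at step 6).

(3,1) -> (2,1) -> (1,1) -> (1,2) -> (2,2) -> (3,2) -> (3,3) -> (2,3)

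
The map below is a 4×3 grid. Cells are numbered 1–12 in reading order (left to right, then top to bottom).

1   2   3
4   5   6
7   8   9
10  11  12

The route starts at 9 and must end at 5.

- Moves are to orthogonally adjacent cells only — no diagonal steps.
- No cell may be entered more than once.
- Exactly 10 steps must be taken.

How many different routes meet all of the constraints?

Need simple routes of exactly 10 moves from 9 to 5 (Manhattan distance 2, so 4 moves are spent on a detour and 4 undoing it).
Enumerating: 9 6 3 2 1 4 7 10 11 8 5 | 9 12 11 8 7 4 1 2 3 6 5 | 9 12 11 10 7 4 1 2 3 6 5 | 9 8 11 10 7 4 1 2 3 6 5.
That gives 4 routes.

4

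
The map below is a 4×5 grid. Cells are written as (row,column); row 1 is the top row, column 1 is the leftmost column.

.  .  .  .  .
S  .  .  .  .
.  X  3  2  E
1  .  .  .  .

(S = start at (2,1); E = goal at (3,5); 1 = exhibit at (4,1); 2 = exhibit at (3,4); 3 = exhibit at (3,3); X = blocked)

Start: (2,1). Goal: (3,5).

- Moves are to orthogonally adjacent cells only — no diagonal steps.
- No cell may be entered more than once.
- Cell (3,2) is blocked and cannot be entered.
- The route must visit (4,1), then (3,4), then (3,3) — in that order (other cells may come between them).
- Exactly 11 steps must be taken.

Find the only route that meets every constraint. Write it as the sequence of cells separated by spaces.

The waypoints must appear in the order (4,1), (3,4), (3,3), with no cell reused.
Route from (2,1): down 2 to (4,1), right 3 to (4,4), up 1 to (3,4), left 1 to (3,3), up 1 to (2,3), right 2 to (2,5), down 1 to (3,5) — 11 moves in all.
Check: order respected (1 at step 2, 2 at step 6, 3 at step 7); 11 moves as required.

(2,1) (3,1) (4,1) (4,2) (4,3) (4,4) (3,4) (3,3) (2,3) (2,4) (2,5) (3,5)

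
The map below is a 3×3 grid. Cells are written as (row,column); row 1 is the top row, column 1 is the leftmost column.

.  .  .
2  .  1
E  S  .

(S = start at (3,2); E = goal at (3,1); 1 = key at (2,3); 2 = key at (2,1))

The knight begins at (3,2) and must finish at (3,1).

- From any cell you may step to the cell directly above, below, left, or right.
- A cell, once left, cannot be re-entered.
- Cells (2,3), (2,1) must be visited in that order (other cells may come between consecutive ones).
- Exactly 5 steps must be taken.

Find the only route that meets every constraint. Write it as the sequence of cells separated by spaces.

(3,2) (3,3) (2,3) (2,2) (2,1) (3,1)

The waypoints must appear in the order (2,3), (2,1), with no cell reused.
Route from (3,2): right to (3,3), up to (2,3), 2× left (reaching (2,1)), down to (3,1) — 5 moves in all.
Check: order respected (1 at step 2, 2 at step 4); 5 moves as required.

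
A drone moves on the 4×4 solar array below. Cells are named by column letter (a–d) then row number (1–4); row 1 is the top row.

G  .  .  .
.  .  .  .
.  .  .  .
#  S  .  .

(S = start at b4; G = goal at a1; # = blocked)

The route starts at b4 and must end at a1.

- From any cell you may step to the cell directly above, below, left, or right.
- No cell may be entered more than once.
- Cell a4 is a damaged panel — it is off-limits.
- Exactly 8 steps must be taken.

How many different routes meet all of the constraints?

27

Need simple routes of exactly 8 moves from b4 to a1 (Manhattan distance 4, so 2 moves are spent on a detour and 2 undoing it).
Branch systematically from the start, pruning whenever the remaining move budget drops below the Manhattan distance to a1 or differs from it in parity. Grouping the completions by first move — via b3: 8; via c4: 19 — and summing: 8 + 19 = 27.
That gives 27 routes.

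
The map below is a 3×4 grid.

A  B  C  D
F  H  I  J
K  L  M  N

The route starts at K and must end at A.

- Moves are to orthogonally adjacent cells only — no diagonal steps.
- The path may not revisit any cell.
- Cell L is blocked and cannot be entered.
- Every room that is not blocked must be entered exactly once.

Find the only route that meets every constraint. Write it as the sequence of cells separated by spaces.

K F H I M N J D C B A

Need to visit all 11 open cells exactly once, starting at K and ending at A.
Cell M has only two open neighbours (I and N), so the path must pass straight through it: one of those is the cell it's entered from and the other is where it exits.
Route from K: up 1 to F, right 2 to I, down 1 to M, right 1 to N, up 2 to D, left 3 to A — 10 moves in all.
Check: all 11 open cells covered.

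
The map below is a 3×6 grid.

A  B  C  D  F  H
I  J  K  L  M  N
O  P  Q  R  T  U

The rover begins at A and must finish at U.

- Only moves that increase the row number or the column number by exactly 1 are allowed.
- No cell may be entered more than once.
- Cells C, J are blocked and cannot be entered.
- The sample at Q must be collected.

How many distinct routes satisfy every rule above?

1

A right/down-only route from A to U makes exactly 2 down-moves and 5 right-moves in some order.
With no other constraints that would be C(7,2) = 21 routes.
Split at Q and multiply the segment counts (each segment already excludes blocked cells): A→Q: 1; Q→U: 1; product = 1.
That gives 1 route.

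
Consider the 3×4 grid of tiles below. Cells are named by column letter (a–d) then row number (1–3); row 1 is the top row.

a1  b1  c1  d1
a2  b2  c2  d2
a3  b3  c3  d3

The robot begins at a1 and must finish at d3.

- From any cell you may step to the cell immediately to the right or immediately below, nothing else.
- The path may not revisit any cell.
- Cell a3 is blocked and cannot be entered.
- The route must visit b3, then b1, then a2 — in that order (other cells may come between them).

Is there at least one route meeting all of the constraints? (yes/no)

b1 lies above b3, so going from b3 to b1 would need an upward move — but moves only go right/down, so b3 cannot be visited before b1.

no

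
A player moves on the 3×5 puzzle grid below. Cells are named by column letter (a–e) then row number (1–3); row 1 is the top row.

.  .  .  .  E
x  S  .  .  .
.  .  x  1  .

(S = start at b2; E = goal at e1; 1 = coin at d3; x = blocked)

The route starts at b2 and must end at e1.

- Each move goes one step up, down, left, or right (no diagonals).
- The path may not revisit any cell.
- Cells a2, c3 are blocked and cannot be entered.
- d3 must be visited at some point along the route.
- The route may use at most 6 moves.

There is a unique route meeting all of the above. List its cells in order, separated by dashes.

The 6-move cap with required stops at d3 leaves no slack for detours.
Route from b2: right 2 to d2, down 1 to d3, right 1 to e3, up 2 to e1 — 6 moves in all.
Check: all required cells visited; 6 ≤ 6 moves.

b2 - c2 - d2 - d3 - e3 - e2 - e1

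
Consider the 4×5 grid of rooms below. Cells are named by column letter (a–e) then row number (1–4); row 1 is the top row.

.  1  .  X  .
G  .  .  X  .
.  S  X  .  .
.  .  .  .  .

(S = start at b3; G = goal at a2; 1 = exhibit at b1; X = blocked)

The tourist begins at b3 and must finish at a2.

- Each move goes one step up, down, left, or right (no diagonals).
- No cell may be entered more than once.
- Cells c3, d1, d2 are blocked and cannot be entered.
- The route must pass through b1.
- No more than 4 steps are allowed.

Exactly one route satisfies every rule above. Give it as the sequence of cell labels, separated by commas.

The budget equals the shortest possible length, so every move has to be on a shortest route through the required cells.
Route from b3: 2× up (reaching b1), left to a1, down to a2 — 4 moves in all.
Check: all required cells visited; 4 ≤ 4 moves.

b3, b2, b1, a1, a2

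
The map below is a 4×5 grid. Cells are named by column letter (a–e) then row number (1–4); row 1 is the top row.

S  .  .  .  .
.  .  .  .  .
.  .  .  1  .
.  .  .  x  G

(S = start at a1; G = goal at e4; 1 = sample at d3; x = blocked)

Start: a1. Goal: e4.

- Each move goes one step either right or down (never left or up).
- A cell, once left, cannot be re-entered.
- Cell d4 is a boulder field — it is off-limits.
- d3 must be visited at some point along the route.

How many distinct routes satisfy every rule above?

10

A right/down-only route from a1 to e4 makes exactly 3 down-moves and 4 right-moves in some order.
With no other constraints that would be C(7,3) = 35 routes.
Split at d3 and multiply the segment counts (each segment already excludes blocked cells): a1→d3: 10; d3→e4: 1; product = 10.
That gives 10 routes.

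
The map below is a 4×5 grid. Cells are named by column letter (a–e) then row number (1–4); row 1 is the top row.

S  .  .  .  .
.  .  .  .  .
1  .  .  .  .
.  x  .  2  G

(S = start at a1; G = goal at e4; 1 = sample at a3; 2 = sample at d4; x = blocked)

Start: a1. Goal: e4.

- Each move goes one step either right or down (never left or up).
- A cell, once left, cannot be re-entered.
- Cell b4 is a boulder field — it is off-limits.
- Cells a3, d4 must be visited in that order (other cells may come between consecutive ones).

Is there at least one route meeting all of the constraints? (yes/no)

yes

One route that works: a1 → a2 → a3 → b3 → c3 → c4 → d4 → e4.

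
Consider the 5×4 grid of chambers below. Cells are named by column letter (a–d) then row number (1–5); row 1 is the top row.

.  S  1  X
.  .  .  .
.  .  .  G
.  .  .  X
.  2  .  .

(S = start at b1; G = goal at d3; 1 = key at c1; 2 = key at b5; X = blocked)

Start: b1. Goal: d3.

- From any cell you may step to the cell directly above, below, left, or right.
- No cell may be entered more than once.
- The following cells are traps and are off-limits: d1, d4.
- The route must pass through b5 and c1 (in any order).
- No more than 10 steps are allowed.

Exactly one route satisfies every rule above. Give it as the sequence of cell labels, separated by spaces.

b1 c1 c2 b2 b3 b4 b5 c5 c4 c3 d3

The budget equals the shortest possible length, so every move has to be on a shortest route through the required cells.
Route from b1: right to c1, down to c2, left to b2, 3× down (reaching b5), right to c5, 2× up (reaching c3), right to d3 — 10 moves in all.
Check: all required cells visited; 10 ≤ 10 moves.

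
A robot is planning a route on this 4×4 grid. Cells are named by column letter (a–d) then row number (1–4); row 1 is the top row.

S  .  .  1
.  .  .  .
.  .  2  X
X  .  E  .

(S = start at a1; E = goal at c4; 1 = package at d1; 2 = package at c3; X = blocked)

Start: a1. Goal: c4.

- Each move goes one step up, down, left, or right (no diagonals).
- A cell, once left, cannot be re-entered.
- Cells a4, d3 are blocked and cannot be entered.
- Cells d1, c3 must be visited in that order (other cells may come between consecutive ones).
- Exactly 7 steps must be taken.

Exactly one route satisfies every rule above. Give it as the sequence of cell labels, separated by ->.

The waypoints must appear in the order d1, c3, with no cell reused.
Route from a1: right 3 to d1, down 1 to d2, left 1 to c2, down 2 to c4 — 7 moves in all.
Check: order respected (1 at step 3, 2 at step 6); 7 moves as required.

a1 -> b1 -> c1 -> d1 -> d2 -> c2 -> c3 -> c4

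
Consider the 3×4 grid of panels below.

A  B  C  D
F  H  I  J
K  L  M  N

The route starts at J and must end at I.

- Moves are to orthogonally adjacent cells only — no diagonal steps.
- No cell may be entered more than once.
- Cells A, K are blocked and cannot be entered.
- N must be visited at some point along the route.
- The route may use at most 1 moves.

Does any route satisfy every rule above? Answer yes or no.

Even ignoring the no-revisit rule, getting from J to I via N needs at least 1 + 2 = 3 moves (Manhattan distance per leg), which exceeds the 1-move limit.

no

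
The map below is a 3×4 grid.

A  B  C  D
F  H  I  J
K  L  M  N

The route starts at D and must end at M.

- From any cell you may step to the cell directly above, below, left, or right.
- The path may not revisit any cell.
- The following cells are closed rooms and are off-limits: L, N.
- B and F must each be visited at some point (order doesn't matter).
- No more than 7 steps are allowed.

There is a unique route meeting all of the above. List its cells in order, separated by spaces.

The 7-move cap with required stops at B, F leaves no slack for detours.
Route from D: left 3 to A, down 1 to F, right 2 to I, down 1 to M — 7 moves in all.
Check: all required cells visited; 7 ≤ 7 moves.

D C B A F H I M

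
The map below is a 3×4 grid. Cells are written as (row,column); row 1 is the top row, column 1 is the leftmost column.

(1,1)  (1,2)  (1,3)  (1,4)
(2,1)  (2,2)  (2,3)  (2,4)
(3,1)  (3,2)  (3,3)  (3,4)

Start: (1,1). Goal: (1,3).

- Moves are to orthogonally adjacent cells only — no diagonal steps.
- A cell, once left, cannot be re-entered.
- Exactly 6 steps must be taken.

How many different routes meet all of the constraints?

Need simple routes of exactly 6 moves from (1,1) to (1,3) (Manhattan distance 2, so 2 moves are spent on a detour and 2 undoing it).
Enumerating: (1,1) (2,1) (3,1) (3,2) (2,2) (1,2) (1,3) | (1,1) (2,1) (3,1) (3,2) (2,2) (2,3) (1,3) | (1,1) (2,1) (3,1) (3,2) (3,3) (2,3) (1,3) | (1,1) (2,1) (2,2) (3,2) (3,3) (2,3) (1,3) | (1,1) (2,1) (2,2) (2,3) (2,4) (1,4) (1,3) | (1,1) (1,2) (2,2) (3,2) (3,3) (2,3) (1,3) | (1,1) (1,2) (2,2) (2,3) (2,4) (1,4) (1,3).
That gives 7 routes.

7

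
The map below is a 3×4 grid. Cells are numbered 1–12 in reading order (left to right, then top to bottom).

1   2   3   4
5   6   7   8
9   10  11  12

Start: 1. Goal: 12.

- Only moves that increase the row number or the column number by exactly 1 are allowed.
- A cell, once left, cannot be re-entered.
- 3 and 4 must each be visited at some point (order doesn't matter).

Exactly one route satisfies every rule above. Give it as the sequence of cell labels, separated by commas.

Moves only go right or down, so the column and row indices never decrease.
Route from 1: 3× right (reaching 4), 2× down (reaching 12) — 5 moves in all.
Check: all required cells visited.

1, 2, 3, 4, 8, 12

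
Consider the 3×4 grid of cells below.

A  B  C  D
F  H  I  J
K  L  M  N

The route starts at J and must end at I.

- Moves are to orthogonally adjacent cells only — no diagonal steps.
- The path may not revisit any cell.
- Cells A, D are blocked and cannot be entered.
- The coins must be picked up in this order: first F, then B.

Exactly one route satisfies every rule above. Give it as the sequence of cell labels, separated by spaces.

J N M L K F H B C I

The waypoints must appear in the order F, B, with no cell reused.
Route from J: down 1 to N, left 3 to K, up 1 to F, right 1 to H, up 1 to B, right 1 to C, down 1 to I — 9 moves in all.
Check: order respected (F at step 5, B at step 7).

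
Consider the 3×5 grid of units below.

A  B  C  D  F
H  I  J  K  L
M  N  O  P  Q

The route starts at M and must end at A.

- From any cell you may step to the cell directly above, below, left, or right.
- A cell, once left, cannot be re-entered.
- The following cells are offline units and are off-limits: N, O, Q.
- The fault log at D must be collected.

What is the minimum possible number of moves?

8

Any route passes through D somewhere between M and A. Summing Manhattan distances along the two legs (M → D → A) gives a lower bound of 5 + 3 = 8 moves.
A route of 8 moves achieves this: M → H → I → J → K → D → C → B → A.
Since 8 matches the lower bound, it is optimal.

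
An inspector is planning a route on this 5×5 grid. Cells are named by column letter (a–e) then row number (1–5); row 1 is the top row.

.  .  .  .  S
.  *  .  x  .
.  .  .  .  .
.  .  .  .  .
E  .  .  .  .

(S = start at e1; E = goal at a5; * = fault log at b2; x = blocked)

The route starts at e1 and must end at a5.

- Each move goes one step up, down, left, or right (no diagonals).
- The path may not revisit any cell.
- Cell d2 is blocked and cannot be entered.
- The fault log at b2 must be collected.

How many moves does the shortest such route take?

Any route passes through b2 somewhere between e1 and a5. Summing Manhattan distances along the two legs (e1 → b2 → a5) gives a lower bound of 4 + 4 = 8 moves.
A route of 8 moves achieves this: e1 → d1 → c1 → c2 → b2 → b3 → b4 → b5 → a5.
Since 8 matches the lower bound, it is optimal.

8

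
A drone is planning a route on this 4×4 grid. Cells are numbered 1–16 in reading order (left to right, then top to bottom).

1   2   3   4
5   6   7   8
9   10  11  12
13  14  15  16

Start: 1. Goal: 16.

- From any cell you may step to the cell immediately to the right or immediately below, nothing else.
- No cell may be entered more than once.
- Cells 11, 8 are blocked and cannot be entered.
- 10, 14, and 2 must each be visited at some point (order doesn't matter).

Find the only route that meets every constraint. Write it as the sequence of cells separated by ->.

1 -> 2 -> 6 -> 10 -> 14 -> 15 -> 16

Moves only go right or down, so the column and row indices never decrease.
Route from 1: right to 2, 3× down (reaching 14), 2× right (reaching 16) — 6 moves in all.
Check: all required cells visited.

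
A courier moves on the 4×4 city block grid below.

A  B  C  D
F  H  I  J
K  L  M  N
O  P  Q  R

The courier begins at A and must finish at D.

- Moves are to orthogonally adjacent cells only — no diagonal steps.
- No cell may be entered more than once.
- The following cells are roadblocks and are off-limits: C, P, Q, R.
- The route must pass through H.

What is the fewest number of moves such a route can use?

Any route passes through H somewhere between A and D. Summing Manhattan distances along the two legs (A → H → D) gives a lower bound of 2 + 3 = 5 moves.
A route of 5 moves achieves this: A → F → H → I → J → D.
Since 5 matches the lower bound, it is optimal.

5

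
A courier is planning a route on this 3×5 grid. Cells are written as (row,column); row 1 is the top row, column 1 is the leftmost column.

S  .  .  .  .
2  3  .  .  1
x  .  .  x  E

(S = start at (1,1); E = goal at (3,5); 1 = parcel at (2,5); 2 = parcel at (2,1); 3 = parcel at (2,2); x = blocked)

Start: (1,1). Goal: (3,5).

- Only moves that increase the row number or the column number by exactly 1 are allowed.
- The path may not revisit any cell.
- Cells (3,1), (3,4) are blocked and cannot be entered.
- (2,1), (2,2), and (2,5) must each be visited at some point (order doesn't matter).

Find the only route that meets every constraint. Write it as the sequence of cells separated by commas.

(1,1), (2,1), (2,2), (2,3), (2,4), (2,5), (3,5)

Moves only go right or down, so the column and row indices never decrease.
Route from (1,1): down 1 to (2,1), right 4 to (2,5), down 1 to (3,5) — 6 moves in all.
Check: all required cells visited.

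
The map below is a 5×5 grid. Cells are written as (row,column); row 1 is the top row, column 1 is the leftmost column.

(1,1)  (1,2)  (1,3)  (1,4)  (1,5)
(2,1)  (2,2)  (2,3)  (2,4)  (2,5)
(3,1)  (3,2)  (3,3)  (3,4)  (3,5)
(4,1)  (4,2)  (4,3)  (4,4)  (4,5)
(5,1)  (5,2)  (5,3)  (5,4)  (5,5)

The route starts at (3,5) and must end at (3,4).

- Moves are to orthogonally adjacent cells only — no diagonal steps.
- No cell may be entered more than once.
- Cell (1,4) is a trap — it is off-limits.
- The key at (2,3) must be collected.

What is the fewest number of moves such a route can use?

5

Any route passes through (2,3) somewhere between (3,5) and (3,4). Summing Manhattan distances along the two legs ((3,5) → (2,3) → (3,4)) gives a lower bound of 3 + 2 = 5 moves.
A route of 5 moves achieves this: (3,5) → (2,5) → (2,4) → (2,3) → (3,3) → (3,4).
Since 5 matches the lower bound, it is optimal.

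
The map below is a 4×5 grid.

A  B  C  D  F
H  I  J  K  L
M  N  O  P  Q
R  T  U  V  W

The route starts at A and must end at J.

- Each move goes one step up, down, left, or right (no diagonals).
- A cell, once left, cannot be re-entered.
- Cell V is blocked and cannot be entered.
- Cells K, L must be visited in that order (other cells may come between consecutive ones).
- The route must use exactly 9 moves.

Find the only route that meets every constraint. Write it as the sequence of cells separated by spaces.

The waypoints must appear in the order K, L, with no cell reused.
Route from A: right 3 to D, down 1 to K, right 1 to L, down 1 to Q, left 2 to O, up 1 to J — 9 moves in all.
Check: order respected (K at step 4, L at step 5); 9 moves as required.

A B C D K L Q P O J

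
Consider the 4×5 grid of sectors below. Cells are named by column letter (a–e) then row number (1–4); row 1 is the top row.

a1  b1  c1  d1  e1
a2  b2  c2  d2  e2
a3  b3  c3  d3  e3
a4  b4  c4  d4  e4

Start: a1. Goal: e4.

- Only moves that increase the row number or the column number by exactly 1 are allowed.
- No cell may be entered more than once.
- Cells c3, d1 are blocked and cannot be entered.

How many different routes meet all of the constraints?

A right/down-only route from a1 to e4 makes exactly 3 down-moves and 4 right-moves in some order.
With no other constraints that would be C(7,3) = 35 routes.
Subtract routes through each blocked cell (inclusion–exclusion for overlaps): − through d1: 4 − through c3: 18 → 13.
That gives 13 routes.

13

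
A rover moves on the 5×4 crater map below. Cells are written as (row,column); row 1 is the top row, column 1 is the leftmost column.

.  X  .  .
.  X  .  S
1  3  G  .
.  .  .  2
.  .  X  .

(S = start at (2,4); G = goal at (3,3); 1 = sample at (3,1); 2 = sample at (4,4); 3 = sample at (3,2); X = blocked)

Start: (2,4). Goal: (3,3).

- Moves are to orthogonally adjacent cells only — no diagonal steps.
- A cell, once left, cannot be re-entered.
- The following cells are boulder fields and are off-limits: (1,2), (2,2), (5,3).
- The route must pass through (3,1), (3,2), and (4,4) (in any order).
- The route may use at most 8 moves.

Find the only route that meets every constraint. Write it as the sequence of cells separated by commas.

Any route must reach (3,1), (3,2), and (4,4) and still end at (3,3) within 8 moves, so the order of the required stops is forced.
Route from (2,4): down 2 to (4,4), left 3 to (4,1), up 1 to (3,1), right 2 to (3,3) — 8 moves in all.
Check: all required cells visited; 8 ≤ 8 moves.

(2,4), (3,4), (4,4), (4,3), (4,2), (4,1), (3,1), (3,2), (3,3)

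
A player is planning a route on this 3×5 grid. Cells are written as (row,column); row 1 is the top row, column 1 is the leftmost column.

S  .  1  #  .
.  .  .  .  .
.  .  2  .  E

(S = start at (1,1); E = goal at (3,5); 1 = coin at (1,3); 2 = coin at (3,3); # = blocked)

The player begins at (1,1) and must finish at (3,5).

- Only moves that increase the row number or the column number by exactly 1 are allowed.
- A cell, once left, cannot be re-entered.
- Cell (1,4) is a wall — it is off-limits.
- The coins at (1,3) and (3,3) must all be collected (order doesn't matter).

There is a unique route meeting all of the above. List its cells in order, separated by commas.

Moves only go right or down, so the column and row indices never decrease.
Route from (1,1): 2× right (reaching (1,3)), 2× down (reaching (3,3)), 2× right (reaching (3,5)) — 6 moves in all.
Check: all required cells visited.

(1,1), (1,2), (1,3), (2,3), (3,3), (3,4), (3,5)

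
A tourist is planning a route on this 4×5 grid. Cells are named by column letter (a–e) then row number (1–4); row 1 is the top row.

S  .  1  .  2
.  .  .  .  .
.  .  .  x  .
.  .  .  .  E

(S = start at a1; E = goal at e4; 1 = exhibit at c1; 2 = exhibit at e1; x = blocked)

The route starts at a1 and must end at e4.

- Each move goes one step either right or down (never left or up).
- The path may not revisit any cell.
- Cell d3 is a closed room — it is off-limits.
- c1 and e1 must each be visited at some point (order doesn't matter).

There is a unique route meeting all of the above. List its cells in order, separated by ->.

a1 -> b1 -> c1 -> d1 -> e1 -> e2 -> e3 -> e4

Moves only go right or down, so the column and row indices never decrease.
Route from a1: right 4 to e1, down 3 to e4 — 7 moves in all.
Check: all required cells visited.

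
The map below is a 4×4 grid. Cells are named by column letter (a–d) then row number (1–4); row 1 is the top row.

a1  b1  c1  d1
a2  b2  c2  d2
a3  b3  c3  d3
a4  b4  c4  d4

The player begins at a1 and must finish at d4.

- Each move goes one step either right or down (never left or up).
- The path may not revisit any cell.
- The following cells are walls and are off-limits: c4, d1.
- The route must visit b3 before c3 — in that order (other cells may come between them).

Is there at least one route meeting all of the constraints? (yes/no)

yes

One route that works: a1 → a2 → a3 → b3 → c3 → d3 → d4.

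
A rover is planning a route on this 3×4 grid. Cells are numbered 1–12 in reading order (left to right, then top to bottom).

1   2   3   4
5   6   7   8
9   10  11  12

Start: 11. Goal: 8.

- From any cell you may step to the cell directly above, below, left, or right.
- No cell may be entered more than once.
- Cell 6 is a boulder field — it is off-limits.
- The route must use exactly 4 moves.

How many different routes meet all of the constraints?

Need simple routes of exactly 4 moves from 11 to 8 (Manhattan distance 2, so 1 moves are spent on a detour and 1 undoing it).
Enumerating: 11 7 3 4 8.
That gives 1 route.

1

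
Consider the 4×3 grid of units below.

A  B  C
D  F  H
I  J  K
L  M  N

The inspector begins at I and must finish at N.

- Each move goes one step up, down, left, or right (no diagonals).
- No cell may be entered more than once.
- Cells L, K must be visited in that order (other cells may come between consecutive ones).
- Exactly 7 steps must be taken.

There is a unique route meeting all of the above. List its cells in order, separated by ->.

I -> L -> M -> J -> F -> H -> K -> N

The waypoints must appear in the order L, K, with no cell reused.
Route from I: down to L, right to M, 2× up (reaching F), right to H, 2× down (reaching N) — 7 moves in all.
Check: order respected (L at step 1, K at step 6); 7 moves as required.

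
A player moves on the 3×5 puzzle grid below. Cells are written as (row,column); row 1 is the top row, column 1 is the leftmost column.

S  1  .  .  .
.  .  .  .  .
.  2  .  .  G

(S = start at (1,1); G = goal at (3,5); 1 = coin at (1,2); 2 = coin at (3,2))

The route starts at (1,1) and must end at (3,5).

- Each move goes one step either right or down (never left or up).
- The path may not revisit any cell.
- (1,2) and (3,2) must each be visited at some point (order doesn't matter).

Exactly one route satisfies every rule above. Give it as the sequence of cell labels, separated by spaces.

Moves only go right or down, so the column and row indices never decrease.
Route from (1,1): right to (1,2), 2× down (reaching (3,2)), 3× right (reaching (3,5)) — 6 moves in all.
Check: all required cells visited.

(1,1) (1,2) (2,2) (3,2) (3,3) (3,4) (3,5)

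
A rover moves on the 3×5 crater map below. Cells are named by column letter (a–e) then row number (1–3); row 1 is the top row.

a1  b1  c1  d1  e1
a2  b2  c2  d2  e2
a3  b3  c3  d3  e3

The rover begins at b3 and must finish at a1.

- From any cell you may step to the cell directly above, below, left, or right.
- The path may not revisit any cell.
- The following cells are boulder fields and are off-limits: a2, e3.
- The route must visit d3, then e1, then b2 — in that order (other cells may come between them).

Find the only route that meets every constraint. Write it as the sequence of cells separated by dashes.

The waypoints must appear in the order d3, e1, b2, with no cell reused.
Route from b3: right 2 to d3, up 1 to d2, right 1 to e2, up 1 to e1, left 2 to c1, down 1 to c2, left 1 to b2, up 1 to b1, left 1 to a1 — 11 moves in all.
Check: order respected (d3 at step 2, e1 at step 5, b2 at step 9).

b3 - c3 - d3 - d2 - e2 - e1 - d1 - c1 - c2 - b2 - b1 - a1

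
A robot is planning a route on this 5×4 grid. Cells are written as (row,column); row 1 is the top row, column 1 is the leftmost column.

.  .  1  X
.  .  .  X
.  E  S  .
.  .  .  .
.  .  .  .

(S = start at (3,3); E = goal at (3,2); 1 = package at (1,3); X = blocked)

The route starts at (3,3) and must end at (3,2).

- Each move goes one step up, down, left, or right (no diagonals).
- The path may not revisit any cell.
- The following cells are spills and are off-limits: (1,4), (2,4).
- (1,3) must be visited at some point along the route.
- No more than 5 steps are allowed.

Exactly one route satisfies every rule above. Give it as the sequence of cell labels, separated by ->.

(3,3) -> (2,3) -> (1,3) -> (1,2) -> (2,2) -> (3,2)

Any route must reach (1,3) and still end at (3,2) within 5 moves, so the order of the required stops is forced.
Route from (3,3): 2× up (reaching (1,3)), left to (1,2), 2× down (reaching (3,2)) — 5 moves in all.
Check: all required cells visited; 5 ≤ 5 moves.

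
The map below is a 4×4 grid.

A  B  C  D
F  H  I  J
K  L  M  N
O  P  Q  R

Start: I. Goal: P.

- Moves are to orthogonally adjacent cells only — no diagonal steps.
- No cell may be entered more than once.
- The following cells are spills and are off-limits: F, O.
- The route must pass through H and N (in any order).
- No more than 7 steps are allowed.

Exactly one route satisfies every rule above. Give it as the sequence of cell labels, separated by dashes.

The 7-move cap with required stops at H, N leaves no slack for detours.
Route from I: left 1 to H, down 1 to L, right 2 to N, down 1 to R, left 2 to P — 7 moves in all.
Check: all required cells visited; 7 ≤ 7 moves.

I - H - L - M - N - R - Q - P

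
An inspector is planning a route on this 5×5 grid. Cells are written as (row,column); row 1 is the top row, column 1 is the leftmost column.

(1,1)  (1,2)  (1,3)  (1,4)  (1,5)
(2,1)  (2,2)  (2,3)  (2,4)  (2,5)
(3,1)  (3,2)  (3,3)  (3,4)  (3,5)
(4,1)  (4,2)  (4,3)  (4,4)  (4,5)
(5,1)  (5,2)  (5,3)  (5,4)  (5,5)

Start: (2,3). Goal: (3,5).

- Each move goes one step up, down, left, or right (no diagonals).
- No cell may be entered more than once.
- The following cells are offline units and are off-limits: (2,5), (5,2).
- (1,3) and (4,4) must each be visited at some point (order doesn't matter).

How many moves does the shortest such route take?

Any route passes through (1,3) and (4,4) in some order between (2,3) and (3,5). Summing Manhattan distances along each leg and taking the cheapest ordering ((2,3) → (1,3) → (4,4) → (3,5)) gives a lower bound of 1 + 4 + 2 = 7 moves.
A route of 7 moves achieves this: (2,3) → (1,3) → (1,4) → (2,4) → (3,4) → (4,4) → (4,5) → (3,5).
Since 7 matches the lower bound, it is optimal.

7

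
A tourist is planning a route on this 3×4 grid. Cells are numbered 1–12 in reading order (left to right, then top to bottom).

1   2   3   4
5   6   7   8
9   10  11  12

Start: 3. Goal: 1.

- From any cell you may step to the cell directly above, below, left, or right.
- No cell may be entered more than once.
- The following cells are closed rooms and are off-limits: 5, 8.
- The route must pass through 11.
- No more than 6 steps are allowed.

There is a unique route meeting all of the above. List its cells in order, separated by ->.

3 -> 7 -> 11 -> 10 -> 6 -> 2 -> 1

Any route must reach 11 and still end at 1 within 6 moves, so the order of the required stops is forced.
Route from 3: down 2 to 11, left 1 to 10, up 2 to 2, left 1 to 1 — 6 moves in all.
Check: all required cells visited; 6 ≤ 6 moves.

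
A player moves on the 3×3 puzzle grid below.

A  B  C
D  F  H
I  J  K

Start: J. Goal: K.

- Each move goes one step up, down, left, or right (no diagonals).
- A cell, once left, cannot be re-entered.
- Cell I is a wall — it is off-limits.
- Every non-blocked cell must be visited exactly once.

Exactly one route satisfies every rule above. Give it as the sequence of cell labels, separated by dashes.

Need to visit all 8 open cells exactly once, starting at J and ending at K.
Cell C has only two open neighbours (H and B), so the path must pass straight through it: one of those is the cell it's entered from and the other is where it exits.
Route from J: up 1 to F, left 1 to D, up 1 to A, right 2 to C, down 2 to K — 7 moves in all.
Check: all 8 open cells covered.

J - F - D - A - B - C - H - K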